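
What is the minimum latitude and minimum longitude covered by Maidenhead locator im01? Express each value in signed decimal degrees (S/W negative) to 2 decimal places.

31.00, -20.00

Field I=8, M=12: +8·20° lon, +12·10° lat → SW at lon -20°, lat 30°.
Square 0, 1: +0·2° lon, +1·1° lat → SW at lon -20°, lat 31°.
latitude 31.00, longitude -20.00.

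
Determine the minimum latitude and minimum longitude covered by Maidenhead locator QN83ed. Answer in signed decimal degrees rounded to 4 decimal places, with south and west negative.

43.1250, 156.3333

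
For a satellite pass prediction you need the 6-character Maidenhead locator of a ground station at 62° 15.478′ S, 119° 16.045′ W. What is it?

Offset from 180°W / 90°S: lon 60.7326°, lat 27.7420°.
Field (20°×10°, letters A–R): 60.7326/20 → 3 → D, 27.7420/10 → 2 → C; chars DC.
Square (2°×1°, digits 0–9): 0.7326/2 → 0, 7.7420/1 → 7; chars 07.
Subsquare (5′×2.5′, letters a–x): 0.7326/0.0833333 → 8 → i, 0.7420/0.0416667 → 17 → r; chars ir.

DC07ir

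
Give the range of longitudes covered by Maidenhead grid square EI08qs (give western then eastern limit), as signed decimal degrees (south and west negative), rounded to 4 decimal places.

-98.6667, -98.5833

Field E=4, I=8: +4·20° lon, +8·10° lat → SW at lon -100°, lat -10°.
Square 0, 8: +0·2° lon, +8·1° lat → SW at lon -100°, lat -2°.
Subsquare q=16, s=18: +16·0.0833333° lon, +18·0.0416667° lat → SW at lon -98.6667°, lat -1.25°.
Cell spans 0.0833333° lon × 0.0416667° lat.
west -98.6667, east -98.5833.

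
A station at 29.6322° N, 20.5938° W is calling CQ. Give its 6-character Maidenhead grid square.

HL99qp

Add 180° to longitude and 90° to latitude: 159.4062, 119.6322.
Field: 159.4062/20 → 7 → H, 119.6322/10 → 11 → L; chars HL.
Square: 19.4062/2 → 9, 9.6322/1 → 9; chars 99.
Subsquare: 1.4062/0.0833333 → 16 → q, 0.6322/0.0416667 → 15 → p; chars qp.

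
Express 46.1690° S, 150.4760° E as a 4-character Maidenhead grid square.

Shift to the Maidenhead origin (180°W, 90°S): lon 330.48, lat 43.83.
Field: lon ⌊330.48/20⌋ = 16 → Q; lat ⌊43.83/10⌋ = 4 → E.
Square: lon ⌊10.48/2⌋ = 5; lat ⌊3.83/1⌋ = 3.

QE53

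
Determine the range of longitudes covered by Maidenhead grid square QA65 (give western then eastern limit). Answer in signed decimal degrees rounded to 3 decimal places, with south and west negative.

152.000, 154.000

Field Q=16, A=0: +16·20° lon, +0·10° lat → SW at lon 140°, lat -90°.
Square 6, 5: +6·2° lon, +5·1° lat → SW at lon 152°, lat -85°.
Cell spans 2° lon × 1° lat.
west 152.000, east 154.000.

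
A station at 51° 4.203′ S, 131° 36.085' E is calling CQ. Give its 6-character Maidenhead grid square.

Add 180° to longitude and 90° to latitude: 311.6014, 38.9299.
Field: 311.6014/20 → 15 → P, 38.9299/10 → 3 → D; chars PD.
Square: 11.6014/2 → 5, 8.9299/1 → 8; chars 58.
Subsquare: 1.6014/0.0833333 → 19 → t, 0.9299/0.0416667 → 22 → w; chars tw.

PD58tw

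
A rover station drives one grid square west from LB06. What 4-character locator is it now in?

KB96

Longitude square 0; −1 → -1, wraps to 9, carry into field.
Longitude field L = 11; −1 → 10 = K.
The latitude characters are unchanged.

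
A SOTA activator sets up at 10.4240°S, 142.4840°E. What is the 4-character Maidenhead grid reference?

QH19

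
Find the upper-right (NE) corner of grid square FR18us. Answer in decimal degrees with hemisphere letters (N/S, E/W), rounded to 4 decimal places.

88.7917° N, 76.2500° W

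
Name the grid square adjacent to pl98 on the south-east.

Longitude square 9; +1 → 10, wraps to 0, carry into field.
Longitude field P = 15; +1 → 16 = Q.
Latitude square 8; −1 → 7.

QL07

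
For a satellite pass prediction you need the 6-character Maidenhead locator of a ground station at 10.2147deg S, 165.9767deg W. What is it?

AH79as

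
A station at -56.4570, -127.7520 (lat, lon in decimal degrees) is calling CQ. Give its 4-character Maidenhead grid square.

CD63

Shift to the Maidenhead origin (180°W, 90°S): lon 52.25, lat 33.54.
Field: 52.25/20 → 2 → C, 33.54/10 → 3 → D; chars CD.
Square: 12.25/2 → 6, 3.54/1 → 3; chars 63.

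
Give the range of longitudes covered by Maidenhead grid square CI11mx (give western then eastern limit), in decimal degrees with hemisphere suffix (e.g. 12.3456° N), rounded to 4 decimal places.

Field C=2, I=8: +2·20° lon, +8·10° lat → SW at lon -140°, lat -10°.
Square 1, 1: +1·2° lon, +1·1° lat → SW at lon -138°, lat -9°.
Subsquare m=12, x=23: +12·0.0833333° lon, +23·0.0416667° lat → SW at lon -137°, lat -8.04167°.
Cell spans 0.0833333° lon × 0.0416667° lat.
west 137.0000° W, east 136.9167° W.

137.0000° W, 136.9167° W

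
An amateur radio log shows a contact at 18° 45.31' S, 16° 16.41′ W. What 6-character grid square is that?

IH11uf

Add 180° to longitude and 90° to latitude: 163.7265, 71.2448.
Field: 163.7265/20 → 8 → I, 71.2448/10 → 7 → H; chars IH.
Square: 3.7265/2 → 1, 1.2448/1 → 1; chars 11.
Subsquare: 1.7265/0.0833333 → 20 → u, 0.2448/0.0416667 → 5 → f; chars uf.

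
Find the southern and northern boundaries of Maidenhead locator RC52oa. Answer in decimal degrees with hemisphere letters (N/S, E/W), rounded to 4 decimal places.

Field R=17, C=2: +17·20° lon, +2·10° lat → SW at lon 160°, lat -70°.
Square 5, 2: +5·2° lon, +2·1° lat → SW at lon 170°, lat -68°.
Subsquare o=14, a=0: +14·0.0833333° lon, +0·0.0416667° lat → SW at lon 171.167°, lat -68°.
Cell spans 0.0833333° lon × 0.0416667° lat.
south 68.0000° S, north 67.9583° S.

68.0000° S, 67.9583° S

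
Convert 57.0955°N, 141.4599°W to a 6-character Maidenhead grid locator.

Add 180° to longitude and 90° to latitude: 38.5401, 147.0955.
Field: 38.5401/20 → 1 → B, 147.0955/10 → 14 → O; chars BO.
Square: 18.5401/2 → 9, 7.0955/1 → 7; chars 97.
Subsquare: 0.5401/0.0833333 → 6 → g, 0.0955/0.0416667 → 2 → c; chars gc.

BO97gc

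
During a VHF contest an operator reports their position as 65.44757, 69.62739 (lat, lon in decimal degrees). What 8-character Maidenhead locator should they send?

Add 180° to longitude and 90° to latitude: 249.62739, 155.44757.
Field: lon ⌊249.62739/20⌋ = 12 → M; lat ⌊155.44757/10⌋ = 15 → P.
Square: lon ⌊9.62739/2⌋ = 4; lat ⌊5.44757/1⌋ = 5.
Subsquare: lon ⌊1.62739/0.0833333⌋ = 19 → t; lat ⌊0.44757/0.0416667⌋ = 10 → k.
Extended square: lon ⌊0.04406/0.00833333⌋ = 5; lat ⌊0.03090/0.00416667⌋ = 7.

MP45tk57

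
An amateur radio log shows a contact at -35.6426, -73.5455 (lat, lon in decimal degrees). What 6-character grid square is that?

FF34fi

Add 180° to longitude and 90° to latitude: 106.4545, 54.3574.
Field: 106.4545/20 → 5 → F, 54.3574/10 → 5 → F; chars FF.
Square: 6.4545/2 → 3, 4.3574/1 → 4; chars 34.
Subsquare: 0.4545/0.0833333 → 5 → f, 0.3574/0.0416667 → 8 → i; chars fi.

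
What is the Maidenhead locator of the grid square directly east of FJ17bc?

Longitude subsquare b = 1; +1 → 2 = c.
The latitude characters are unchanged.

FJ17cc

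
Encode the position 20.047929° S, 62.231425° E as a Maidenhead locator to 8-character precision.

MG19cw78

Shift to the Maidenhead origin (180°W, 90°S): lon 242.23143, lat 69.95207.
Field (20°×10°, letters A–R): 242.23143/20 → 12 → M, 69.95207/10 → 6 → G; chars MG.
Square (2°×1°, digits 0–9): 2.23143/2 → 1, 9.95207/1 → 9; chars 19.
Subsquare (5′×2.5′, letters a–x): 0.23143/0.0833333 → 2 → c, 0.95207/0.0416667 → 22 → w; chars cw.
Extended square (30″×15″, digits 0–9): 0.06476/0.00833333 → 7, 0.03540/0.00416667 → 8; chars 78.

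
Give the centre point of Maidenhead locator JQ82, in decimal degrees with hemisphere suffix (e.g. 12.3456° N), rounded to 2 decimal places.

72.50° N, 17.00° E

Field J=9, Q=16: +9·20° lon, +16·10° lat → SW at lon 0°, lat 70°.
Square 8, 2: +8·2° lon, +2·1° lat → SW at lon 16°, lat 72°.
Cell spans 2° lon × 1° lat. Centre is SW corner plus half of each.
latitude 72.50° N, longitude 17.00° E.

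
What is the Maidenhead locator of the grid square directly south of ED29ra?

ED28rx

Latitude subsquare a = 0; −1 → -1, wraps to 23 = x, carry into square.
Latitude square 9; −1 → 8.
The longitude characters are unchanged.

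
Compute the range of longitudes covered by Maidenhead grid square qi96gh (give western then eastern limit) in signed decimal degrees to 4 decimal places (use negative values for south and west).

Field Q=16, I=8: +16·20° lon, +8·10° lat → SW at lon 140°, lat -10°.
Square 9, 6: +9·2° lon, +6·1° lat → SW at lon 158°, lat -4°.
Subsquare g=6, h=7: +6·0.0833333° lon, +7·0.0416667° lat → SW at lon 158.5°, lat -3.70833°.
Cell spans 0.0833333° lon × 0.0416667° lat.
west 158.5000, east 158.5833.

158.5000, 158.5833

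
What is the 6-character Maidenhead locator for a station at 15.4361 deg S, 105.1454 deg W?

Offset from 180°W / 90°S: lon 74.8546°, lat 74.5639°.
Field (20°×10°, letters A–R): lon ⌊74.8546/20⌋ = 3 → D; lat ⌊74.5639/10⌋ = 7 → H.
Square (2°×1°, digits 0–9): lon ⌊14.8546/2⌋ = 7; lat ⌊4.5639/1⌋ = 4.
Subsquare (5′×2.5′, letters a–x): lon ⌊0.8546/0.0833333⌋ = 10 → k; lat ⌊0.5639/0.0416667⌋ = 13 → n.

DH74kn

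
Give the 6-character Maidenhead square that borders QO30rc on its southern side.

Latitude subsquare c = 2; −1 → 1 = b.
The longitude characters are unchanged.

QO30rb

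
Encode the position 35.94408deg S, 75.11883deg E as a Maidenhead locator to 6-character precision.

Add 180° to longitude and 90° to latitude: 255.1188, 54.0559.
Field: lon ⌊255.1188/20⌋ = 12 → M; lat ⌊54.0559/10⌋ = 5 → F.
Square: lon ⌊15.1188/2⌋ = 7; lat ⌊4.0559/1⌋ = 4.
Subsquare: lon ⌊1.1188/0.0833333⌋ = 13 → n; lat ⌊0.0559/0.0416667⌋ = 1 → b.

MF74nb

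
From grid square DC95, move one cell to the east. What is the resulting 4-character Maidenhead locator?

EC05

Longitude square 9; +1 → 10, wraps to 0, carry into field.
Longitude field D = 3; +1 → 4 = E.
The latitude characters are unchanged.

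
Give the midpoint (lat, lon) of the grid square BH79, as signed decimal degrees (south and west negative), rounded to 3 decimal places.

-10.500, -145.000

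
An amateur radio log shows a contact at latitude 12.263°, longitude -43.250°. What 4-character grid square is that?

Offset from 180°W / 90°S: lon 136.75°, lat 102.26°.
Field: lon ⌊136.75/20⌋ = 6 → G; lat ⌊102.26/10⌋ = 10 → K.
Square: lon ⌊16.75/2⌋ = 8; lat ⌊2.26/1⌋ = 2.

GK82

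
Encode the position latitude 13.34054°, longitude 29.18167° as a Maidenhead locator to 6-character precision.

Add 180° to longitude and 90° to latitude: 209.1817, 103.3405.
Field: lon ⌊209.1817/20⌋ = 10 → K; lat ⌊103.3405/10⌋ = 10 → K.
Square: lon ⌊9.1817/2⌋ = 4; lat ⌊3.3405/1⌋ = 3.
Subsquare: lon ⌊1.1817/0.0833333⌋ = 14 → o; lat ⌊0.3405/0.0416667⌋ = 8 → i.

KK43oi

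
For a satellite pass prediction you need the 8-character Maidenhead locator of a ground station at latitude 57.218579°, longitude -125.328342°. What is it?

Offset from 180°W / 90°S: lon 54.67166°, lat 147.21858°.
Field (20°×10°, letters A–R): lon ⌊54.67166/20⌋ = 2 → C; lat ⌊147.21858/10⌋ = 14 → O.
Square (2°×1°, digits 0–9): lon ⌊14.67166/2⌋ = 7; lat ⌊7.21858/1⌋ = 7.
Subsquare (5′×2.5′, letters a–x): lon ⌊0.67166/0.0833333⌋ = 8 → i; lat ⌊0.21858/0.0416667⌋ = 5 → f.
Extended square (30″×15″, digits 0–9): lon ⌊0.00499/0.00833333⌋ = 0; lat ⌊0.01025/0.00416667⌋ = 2.

CO77if02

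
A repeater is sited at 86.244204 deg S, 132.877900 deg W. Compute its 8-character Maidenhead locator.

CA33ns41

Add 180° to longitude and 90° to latitude: 47.12210, 3.75580.
Field: 47.12210/20 → 2 → C, 3.75580/10 → 0 → A; chars CA.
Square: 7.12210/2 → 3, 3.75580/1 → 3; chars 33.
Subsquare: 1.12210/0.0833333 → 13 → n, 0.75580/0.0416667 → 18 → s; chars ns.
Extended square: 0.03877/0.00833333 → 4, 0.00580/0.00416667 → 1; chars 41.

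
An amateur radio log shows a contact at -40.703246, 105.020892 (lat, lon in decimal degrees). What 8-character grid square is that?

OE29mh21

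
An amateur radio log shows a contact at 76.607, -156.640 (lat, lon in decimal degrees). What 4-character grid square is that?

Add 180° to longitude and 90° to latitude: 23.36, 166.61.
Field: 23.36/20 → 1 → B, 166.61/10 → 16 → Q; chars BQ.
Square: 3.36/2 → 1, 6.61/1 → 6; chars 16.

BQ16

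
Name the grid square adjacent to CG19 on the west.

CG09

Longitude square 1; −1 → 0.
The latitude characters are unchanged.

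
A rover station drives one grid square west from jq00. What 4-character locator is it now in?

IQ90

Longitude square 0; −1 → -1, wraps to 9, carry into field.
Longitude field J = 9; −1 → 8 = I.
The latitude characters are unchanged.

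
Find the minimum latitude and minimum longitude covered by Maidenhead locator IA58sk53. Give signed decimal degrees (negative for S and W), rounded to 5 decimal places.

Field I=8, A=0: +8·20° lon, +0·10° lat → SW at lon -20°, lat -90°.
Square 5, 8: +5·2° lon, +8·1° lat → SW at lon -10°, lat -82°.
Subsquare s=18, k=10: +18·0.0833333° lon, +10·0.0416667° lat → SW at lon -8.5°, lat -81.5833°.
Extended square 5, 3: +5·0.00833333° lon, +3·0.00416667° lat → SW at lon -8.45833°, lat -81.5708°.
latitude -81.57083, longitude -8.45833.

-81.57083, -8.45833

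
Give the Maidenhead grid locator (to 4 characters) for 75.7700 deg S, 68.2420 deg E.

Shift to the Maidenhead origin (180°W, 90°S): lon 248.24, lat 14.23.
Field: 248.24/20 → 12 → M, 14.23/10 → 1 → B; chars MB.
Square: 8.24/2 → 4, 4.23/1 → 4; chars 44.

MB44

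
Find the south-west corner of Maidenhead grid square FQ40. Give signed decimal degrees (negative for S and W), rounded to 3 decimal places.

70.000, -72.000

Field F=5, Q=16: +5·20° lon, +16·10° lat → SW at lon -80°, lat 70°.
Square 4, 0: +4·2° lon, +0·1° lat → SW at lon -72°, lat 70°.
latitude 70.000, longitude -72.000.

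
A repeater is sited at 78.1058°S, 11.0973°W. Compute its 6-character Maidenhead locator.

IB41kv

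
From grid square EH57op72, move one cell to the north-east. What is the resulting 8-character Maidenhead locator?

EH57op83

Longitude extended square 7; +1 → 8.
Latitude extended square 2; +1 → 3.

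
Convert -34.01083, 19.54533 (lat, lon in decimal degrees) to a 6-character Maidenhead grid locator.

JF95sx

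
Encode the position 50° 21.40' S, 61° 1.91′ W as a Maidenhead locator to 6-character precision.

FD99lp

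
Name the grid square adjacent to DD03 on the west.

CD93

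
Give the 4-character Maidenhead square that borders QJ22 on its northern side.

QJ23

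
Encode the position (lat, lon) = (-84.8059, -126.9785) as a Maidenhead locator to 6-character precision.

CA65me

Shift to the Maidenhead origin (180°W, 90°S): lon 53.0215, lat 5.1941.
Field (20°×10°, letters A–R): 53.0215/20 → 2 → C, 5.1941/10 → 0 → A; chars CA.
Square (2°×1°, digits 0–9): 13.0215/2 → 6, 5.1941/1 → 5; chars 65.
Subsquare (5′×2.5′, letters a–x): 1.0215/0.0833333 → 12 → m, 0.1941/0.0416667 → 4 → e; chars me.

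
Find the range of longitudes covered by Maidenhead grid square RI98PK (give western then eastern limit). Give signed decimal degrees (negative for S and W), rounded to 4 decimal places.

Field R=17, I=8: +17·20° lon, +8·10° lat → SW at lon 160°, lat -10°.
Square 9, 8: +9·2° lon, +8·1° lat → SW at lon 178°, lat -2°.
Subsquare p=15, k=10: +15·0.0833333° lon, +10·0.0416667° lat → SW at lon 179.25°, lat -1.58333°.
Cell spans 0.0833333° lon × 0.0416667° lat.
west 179.2500, east 179.3333.

179.2500, 179.3333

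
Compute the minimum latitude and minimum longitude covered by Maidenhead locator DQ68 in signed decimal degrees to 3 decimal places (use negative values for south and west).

Field D=3, Q=16: +3·20° lon, +16·10° lat → SW at lon -120°, lat 70°.
Square 6, 8: +6·2° lon, +8·1° lat → SW at lon -108°, lat 78°.
latitude 78.000, longitude -108.000.

78.000, -108.000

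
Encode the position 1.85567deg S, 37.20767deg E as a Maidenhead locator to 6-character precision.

Offset from 180°W / 90°S: lon 217.2077°, lat 88.1443°.
Field (20°×10°, letters A–R): lon ⌊217.2077/20⌋ = 10 → K; lat ⌊88.1443/10⌋ = 8 → I.
Square (2°×1°, digits 0–9): lon ⌊17.2077/2⌋ = 8; lat ⌊8.1443/1⌋ = 8.
Subsquare (5′×2.5′, letters a–x): lon ⌊1.2077/0.0833333⌋ = 14 → o; lat ⌊0.1443/0.0416667⌋ = 3 → d.

KI88od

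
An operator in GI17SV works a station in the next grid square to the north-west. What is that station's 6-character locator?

GI17rw

Longitude subsquare s = 18; −1 → 17 = r.
Latitude subsquare v = 21; +1 → 22 = w.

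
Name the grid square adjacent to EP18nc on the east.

EP18oc

Longitude subsquare n = 13; +1 → 14 = o.
The latitude characters are unchanged.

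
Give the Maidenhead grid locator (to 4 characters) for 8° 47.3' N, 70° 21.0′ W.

FJ48

Shift to the Maidenhead origin (180°W, 90°S): lon 109.65, lat 98.79.
Field: lon ⌊109.65/20⌋ = 5 → F; lat ⌊98.79/10⌋ = 9 → J.
Square: lon ⌊9.65/2⌋ = 4; lat ⌊8.79/1⌋ = 8.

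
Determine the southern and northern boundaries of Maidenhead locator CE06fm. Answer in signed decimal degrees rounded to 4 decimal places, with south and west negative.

-43.5000, -43.4583

Field C=2, E=4: +2·20° lon, +4·10° lat → SW at lon -140°, lat -50°.
Square 0, 6: +0·2° lon, +6·1° lat → SW at lon -140°, lat -44°.
Subsquare f=5, m=12: +5·0.0833333° lon, +12·0.0416667° lat → SW at lon -139.583°, lat -43.5°.
Cell spans 0.0833333° lon × 0.0416667° lat.
south -43.5000, north -43.4583.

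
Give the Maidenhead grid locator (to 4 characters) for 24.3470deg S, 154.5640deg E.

Offset from 180°W / 90°S: lon 334.56°, lat 65.65°.
Field (20°×10°, letters A–R): lon ⌊334.56/20⌋ = 16 → Q; lat ⌊65.65/10⌋ = 6 → G.
Square (2°×1°, digits 0–9): lon ⌊14.56/2⌋ = 7; lat ⌊5.65/1⌋ = 5.

QG75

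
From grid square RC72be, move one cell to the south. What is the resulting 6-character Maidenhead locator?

RC72bd

Latitude subsquare e = 4; −1 → 3 = d.
The longitude characters are unchanged.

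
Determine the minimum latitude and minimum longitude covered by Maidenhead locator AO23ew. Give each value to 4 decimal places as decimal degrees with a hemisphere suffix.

Field A=0, O=14: +0·20° lon, +14·10° lat → SW at lon -180°, lat 50°.
Square 2, 3: +2·2° lon, +3·1° lat → SW at lon -176°, lat 53°.
Subsquare e=4, w=22: +4·0.0833333° lon, +22·0.0416667° lat → SW at lon -175.667°, lat 53.9167°.
latitude 53.9167° N, longitude 175.6667° W.

53.9167° N, 175.6667° W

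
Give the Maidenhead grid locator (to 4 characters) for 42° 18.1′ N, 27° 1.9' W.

HN62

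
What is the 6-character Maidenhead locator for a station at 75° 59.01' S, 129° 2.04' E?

PB44ma

Add 180° to longitude and 90° to latitude: 309.0340, 14.0165.
Field (20°×10°, letters A–R): 309.0340/20 → 15 → P, 14.0165/10 → 1 → B; chars PB.
Square (2°×1°, digits 0–9): 9.0340/2 → 4, 4.0165/1 → 4; chars 44.
Subsquare (5′×2.5′, letters a–x): 1.0340/0.0833333 → 12 → m, 0.0165/0.0416667 → 0 → a; chars ma.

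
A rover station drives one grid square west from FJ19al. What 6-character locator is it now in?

FJ09xl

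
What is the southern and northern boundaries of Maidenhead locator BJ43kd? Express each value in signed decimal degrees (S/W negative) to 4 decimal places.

Field B=1, J=9: +1·20° lon, +9·10° lat → SW at lon -160°, lat 0°.
Square 4, 3: +4·2° lon, +3·1° lat → SW at lon -152°, lat 3°.
Subsquare k=10, d=3: +10·0.0833333° lon, +3·0.0416667° lat → SW at lon -151.167°, lat 3.125°.
Cell spans 0.0833333° lon × 0.0416667° lat.
south 3.1250, north 3.1667.

3.1250, 3.1667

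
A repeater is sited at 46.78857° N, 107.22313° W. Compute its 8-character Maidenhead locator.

DN66js39

Offset from 180°W / 90°S: lon 72.77687°, lat 136.78857°.
Field: lon ⌊72.77687/20⌋ = 3 → D; lat ⌊136.78857/10⌋ = 13 → N.
Square: lon ⌊12.77687/2⌋ = 6; lat ⌊6.78857/1⌋ = 6.
Subsquare: lon ⌊0.77687/0.0833333⌋ = 9 → j; lat ⌊0.78857/0.0416667⌋ = 18 → s.
Extended square: lon ⌊0.02687/0.00833333⌋ = 3; lat ⌊0.03857/0.00416667⌋ = 9.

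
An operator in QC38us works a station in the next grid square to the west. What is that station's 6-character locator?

QC38ts

Longitude subsquare u = 20; −1 → 19 = t.
The latitude characters are unchanged.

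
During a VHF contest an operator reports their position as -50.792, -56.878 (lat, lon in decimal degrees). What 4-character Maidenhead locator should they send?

Shift to the Maidenhead origin (180°W, 90°S): lon 123.12, lat 39.21.
Field (20°×10°, letters A–R): lon ⌊123.12/20⌋ = 6 → G; lat ⌊39.21/10⌋ = 3 → D.
Square (2°×1°, digits 0–9): lon ⌊3.12/2⌋ = 1; lat ⌊9.21/1⌋ = 9.

GD19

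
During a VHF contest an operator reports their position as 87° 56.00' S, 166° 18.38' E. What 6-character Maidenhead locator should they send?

Offset from 180°W / 90°S: lon 346.3063°, lat 2.0667°.
Field (20°×10°, letters A–R): 346.3063/20 → 17 → R, 2.0667/10 → 0 → A; chars RA.
Square (2°×1°, digits 0–9): 6.3063/2 → 3, 2.0667/1 → 2; chars 32.
Subsquare (5′×2.5′, letters a–x): 0.3063/0.0833333 → 3 → d, 0.0667/0.0416667 → 1 → b; chars db.

RA32db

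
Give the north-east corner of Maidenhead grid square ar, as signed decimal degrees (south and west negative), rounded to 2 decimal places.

90.00, -160.00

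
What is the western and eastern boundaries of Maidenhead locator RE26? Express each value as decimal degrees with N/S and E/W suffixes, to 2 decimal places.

164.00° E, 166.00° E

Field R=17, E=4: +17·20° lon, +4·10° lat → SW at lon 160°, lat -50°.
Square 2, 6: +2·2° lon, +6·1° lat → SW at lon 164°, lat -44°.
Cell spans 2° lon × 1° lat.
west 164.00° E, east 166.00° E.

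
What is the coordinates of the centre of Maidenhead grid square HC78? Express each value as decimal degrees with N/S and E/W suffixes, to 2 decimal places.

61.50° S, 25.00° W

Field H=7, C=2: +7·20° lon, +2·10° lat → SW at lon -40°, lat -70°.
Square 7, 8: +7·2° lon, +8·1° lat → SW at lon -26°, lat -62°.
Cell spans 2° lon × 1° lat. Centre is SW corner plus half of each.
latitude 61.50° S, longitude 25.00° W.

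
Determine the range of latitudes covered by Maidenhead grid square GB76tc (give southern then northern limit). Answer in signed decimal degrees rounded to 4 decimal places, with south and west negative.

Field G=6, B=1: +6·20° lon, +1·10° lat → SW at lon -60°, lat -80°.
Square 7, 6: +7·2° lon, +6·1° lat → SW at lon -46°, lat -74°.
Subsquare t=19, c=2: +19·0.0833333° lon, +2·0.0416667° lat → SW at lon -44.4167°, lat -73.9167°.
Cell spans 0.0833333° lon × 0.0416667° lat.
south -73.9167, north -73.8750.

-73.9167, -73.8750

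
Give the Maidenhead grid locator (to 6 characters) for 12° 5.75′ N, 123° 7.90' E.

Add 180° to longitude and 90° to latitude: 303.1317, 102.0958.
Field (20°×10°, letters A–R): lon ⌊303.1317/20⌋ = 15 → P; lat ⌊102.0958/10⌋ = 10 → K.
Square (2°×1°, digits 0–9): lon ⌊3.1317/2⌋ = 1; lat ⌊2.0958/1⌋ = 2.
Subsquare (5′×2.5′, letters a–x): lon ⌊1.1317/0.0833333⌋ = 13 → n; lat ⌊0.0958/0.0416667⌋ = 2 → c.

PK12nc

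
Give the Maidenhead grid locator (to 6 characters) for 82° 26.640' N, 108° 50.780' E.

OR42kk

Add 180° to longitude and 90° to latitude: 288.8463, 172.4440.
Field (20°×10°, letters A–R): lon ⌊288.8463/20⌋ = 14 → O; lat ⌊172.4440/10⌋ = 17 → R.
Square (2°×1°, digits 0–9): lon ⌊8.8463/2⌋ = 4; lat ⌊2.4440/1⌋ = 2.
Subsquare (5′×2.5′, letters a–x): lon ⌊0.8463/0.0833333⌋ = 10 → k; lat ⌊0.4440/0.0416667⌋ = 10 → k.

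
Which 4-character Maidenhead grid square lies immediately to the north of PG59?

PH50

Latitude square 9; +1 → 10, wraps to 0, carry into field.
Latitude field G = 6; +1 → 7 = H.
The longitude characters are unchanged.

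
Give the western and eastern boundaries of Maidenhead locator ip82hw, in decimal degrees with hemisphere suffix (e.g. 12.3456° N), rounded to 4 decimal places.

Field I=8, P=15: +8·20° lon, +15·10° lat → SW at lon -20°, lat 60°.
Square 8, 2: +8·2° lon, +2·1° lat → SW at lon -4°, lat 62°.
Subsquare h=7, w=22: +7·0.0833333° lon, +22·0.0416667° lat → SW at lon -3.41667°, lat 62.9167°.
Cell spans 0.0833333° lon × 0.0416667° lat.
west 3.4167° W, east 3.3333° W.

3.4167° W, 3.3333° W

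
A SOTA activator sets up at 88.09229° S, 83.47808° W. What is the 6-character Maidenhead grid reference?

EA81gv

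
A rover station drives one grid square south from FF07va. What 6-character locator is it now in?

FF06vx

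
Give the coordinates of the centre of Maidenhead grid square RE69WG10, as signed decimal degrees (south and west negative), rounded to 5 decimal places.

Field R=17, E=4: +17·20° lon, +4·10° lat → SW at lon 160°, lat -50°.
Square 6, 9: +6·2° lon, +9·1° lat → SW at lon 172°, lat -41°.
Subsquare w=22, g=6: +22·0.0833333° lon, +6·0.0416667° lat → SW at lon 173.833°, lat -40.75°.
Extended square 1, 0: +1·0.00833333° lon, +0·0.00416667° lat → SW at lon 173.842°, lat -40.75°.
Cell spans 0.00833333° lon × 0.00416667° lat. Centre is SW corner plus half of each.
latitude -40.74792, longitude 173.84583.

-40.74792, 173.84583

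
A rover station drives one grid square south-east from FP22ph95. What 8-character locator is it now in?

FP22qh04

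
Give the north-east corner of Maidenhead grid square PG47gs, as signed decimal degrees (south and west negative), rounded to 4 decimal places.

-22.2083, 128.5833

Field P=15, G=6: +15·20° lon, +6·10° lat → SW at lon 120°, lat -30°.
Square 4, 7: +4·2° lon, +7·1° lat → SW at lon 128°, lat -23°.
Subsquare g=6, s=18: +6·0.0833333° lon, +18·0.0416667° lat → SW at lon 128.5°, lat -22.25°.
Cell spans 0.0833333° lon × 0.0416667° lat. NE corner is SW corner plus one full cell.
latitude -22.2083, longitude 128.5833.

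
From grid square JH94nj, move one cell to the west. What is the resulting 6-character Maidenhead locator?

JH94mj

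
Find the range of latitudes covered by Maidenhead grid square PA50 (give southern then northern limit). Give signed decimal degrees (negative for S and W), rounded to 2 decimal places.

-90.00, -89.00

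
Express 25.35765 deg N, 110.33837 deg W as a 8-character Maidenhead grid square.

Add 180° to longitude and 90° to latitude: 69.66163, 115.35765.
Field: lon ⌊69.66163/20⌋ = 3 → D; lat ⌊115.35765/10⌋ = 11 → L.
Square: lon ⌊9.66163/2⌋ = 4; lat ⌊5.35765/1⌋ = 5.
Subsquare: lon ⌊1.66163/0.0833333⌋ = 19 → t; lat ⌊0.35765/0.0416667⌋ = 8 → i.
Extended square: lon ⌊0.07830/0.00833333⌋ = 9; lat ⌊0.02432/0.00416667⌋ = 5.

DL45ti95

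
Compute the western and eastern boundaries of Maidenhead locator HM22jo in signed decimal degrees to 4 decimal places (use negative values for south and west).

Field H=7, M=12: +7·20° lon, +12·10° lat → SW at lon -40°, lat 30°.
Square 2, 2: +2·2° lon, +2·1° lat → SW at lon -36°, lat 32°.
Subsquare j=9, o=14: +9·0.0833333° lon, +14·0.0416667° lat → SW at lon -35.25°, lat 32.5833°.
Cell spans 0.0833333° lon × 0.0416667° lat.
west -35.2500, east -35.1667.

-35.2500, -35.1667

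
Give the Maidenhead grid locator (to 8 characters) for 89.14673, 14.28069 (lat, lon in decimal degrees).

JR79dd35

Offset from 180°W / 90°S: lon 194.28069°, lat 179.14673°.
Field: 194.28069/20 → 9 → J, 179.14673/10 → 17 → R; chars JR.
Square: 14.28069/2 → 7, 9.14673/1 → 9; chars 79.
Subsquare: 0.28069/0.0833333 → 3 → d, 0.14673/0.0416667 → 3 → d; chars dd.
Extended square: 0.03069/0.00833333 → 3, 0.02173/0.00416667 → 5; chars 35.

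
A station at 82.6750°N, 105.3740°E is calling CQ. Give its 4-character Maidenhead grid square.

Shift to the Maidenhead origin (180°W, 90°S): lon 285.37, lat 172.68.
Field: 285.37/20 → 14 → O, 172.68/10 → 17 → R; chars OR.
Square: 5.37/2 → 2, 2.68/1 → 2; chars 22.

OR22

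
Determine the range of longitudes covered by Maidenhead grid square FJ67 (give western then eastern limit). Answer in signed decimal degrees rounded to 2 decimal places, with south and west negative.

-68.00, -66.00

Field F=5, J=9: +5·20° lon, +9·10° lat → SW at lon -80°, lat 0°.
Square 6, 7: +6·2° lon, +7·1° lat → SW at lon -68°, lat 7°.
Cell spans 2° lon × 1° lat.
west -68.00, east -66.00.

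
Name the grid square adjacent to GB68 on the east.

Longitude square 6; +1 → 7.
The latitude characters are unchanged.

GB78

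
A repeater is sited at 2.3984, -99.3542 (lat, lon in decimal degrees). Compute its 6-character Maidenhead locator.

EJ02hj

Offset from 180°W / 90°S: lon 80.6458°, lat 92.3984°.
Field: lon ⌊80.6458/20⌋ = 4 → E; lat ⌊92.3984/10⌋ = 9 → J.
Square: lon ⌊0.6458/2⌋ = 0; lat ⌊2.3984/1⌋ = 2.
Subsquare: lon ⌊0.6458/0.0833333⌋ = 7 → h; lat ⌊0.3984/0.0416667⌋ = 9 → j.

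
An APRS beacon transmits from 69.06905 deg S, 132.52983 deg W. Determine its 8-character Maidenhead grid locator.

Offset from 180°W / 90°S: lon 47.47017°, lat 20.93095°.
Field: lon ⌊47.47017/20⌋ = 2 → C; lat ⌊20.93095/10⌋ = 2 → C.
Square: lon ⌊7.47017/2⌋ = 3; lat ⌊0.93095/1⌋ = 0.
Subsquare: lon ⌊1.47017/0.0833333⌋ = 17 → r; lat ⌊0.93095/0.0416667⌋ = 22 → w.
Extended square: lon ⌊0.05350/0.00833333⌋ = 6; lat ⌊0.01428/0.00416667⌋ = 3.

CC30rw63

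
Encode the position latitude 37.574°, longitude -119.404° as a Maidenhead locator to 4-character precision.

DM07

Add 180° to longitude and 90° to latitude: 60.60, 127.57.
Field (20°×10°, letters A–R): 60.60/20 → 3 → D, 127.57/10 → 12 → M; chars DM.
Square (2°×1°, digits 0–9): 0.60/2 → 0, 7.57/1 → 7; chars 07.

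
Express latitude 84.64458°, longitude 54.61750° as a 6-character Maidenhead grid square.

Shift to the Maidenhead origin (180°W, 90°S): lon 234.6175, lat 174.6446.
Field (20°×10°, letters A–R): lon ⌊234.6175/20⌋ = 11 → L; lat ⌊174.6446/10⌋ = 17 → R.
Square (2°×1°, digits 0–9): lon ⌊14.6175/2⌋ = 7; lat ⌊4.6446/1⌋ = 4.
Subsquare (5′×2.5′, letters a–x): lon ⌊0.6175/0.0833333⌋ = 7 → h; lat ⌊0.6446/0.0416667⌋ = 15 → p.

LR74hp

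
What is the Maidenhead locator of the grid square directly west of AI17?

Longitude square 1; −1 → 0.
The latitude characters are unchanged.

AI07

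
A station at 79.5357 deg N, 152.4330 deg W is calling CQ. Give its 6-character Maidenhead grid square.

BQ39sm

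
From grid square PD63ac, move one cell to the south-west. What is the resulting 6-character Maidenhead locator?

PD53xb

Longitude subsquare a = 0; −1 → -1, wraps to 23 = x, carry into square.
Longitude square 6; −1 → 5.
Latitude subsquare c = 2; −1 → 1 = b.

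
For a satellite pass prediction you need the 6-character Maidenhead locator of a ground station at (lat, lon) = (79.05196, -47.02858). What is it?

Offset from 180°W / 90°S: lon 132.9714°, lat 169.0520°.
Field: 132.9714/20 → 6 → G, 169.0520/10 → 16 → Q; chars GQ.
Square: 12.9714/2 → 6, 9.0520/1 → 9; chars 69.
Subsquare: 0.9714/0.0833333 → 11 → l, 0.0520/0.0416667 → 1 → b; chars lb.

GQ69lb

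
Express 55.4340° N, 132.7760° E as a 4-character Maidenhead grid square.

Offset from 180°W / 90°S: lon 312.78°, lat 145.43°.
Field: lon ⌊312.78/20⌋ = 15 → P; lat ⌊145.43/10⌋ = 14 → O.
Square: lon ⌊12.78/2⌋ = 6; lat ⌊5.43/1⌋ = 5.

PO65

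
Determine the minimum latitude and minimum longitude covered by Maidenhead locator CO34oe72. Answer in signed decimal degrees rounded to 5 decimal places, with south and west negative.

54.17500, -132.77500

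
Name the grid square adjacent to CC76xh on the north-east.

CC86ai

Longitude subsquare x = 23; +1 → 24, wraps to 0 = a, carry into square.
Longitude square 7; +1 → 8.
Latitude subsquare h = 7; +1 → 8 = i.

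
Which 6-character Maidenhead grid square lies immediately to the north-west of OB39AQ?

OB29xr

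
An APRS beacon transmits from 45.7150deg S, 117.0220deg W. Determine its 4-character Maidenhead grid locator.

DE14

Shift to the Maidenhead origin (180°W, 90°S): lon 62.98, lat 44.28.
Field: 62.98/20 → 3 → D, 44.28/10 → 4 → E; chars DE.
Square: 2.98/2 → 1, 4.28/1 → 4; chars 14.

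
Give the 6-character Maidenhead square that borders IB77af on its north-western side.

IB67xg

Longitude subsquare a = 0; −1 → -1, wraps to 23 = x, carry into square.
Longitude square 7; −1 → 6.
Latitude subsquare f = 5; +1 → 6 = g.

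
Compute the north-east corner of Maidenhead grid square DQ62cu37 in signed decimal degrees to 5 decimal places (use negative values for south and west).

72.86667, -107.80000

Field D=3, Q=16: +3·20° lon, +16·10° lat → SW at lon -120°, lat 70°.
Square 6, 2: +6·2° lon, +2·1° lat → SW at lon -108°, lat 72°.
Subsquare c=2, u=20: +2·0.0833333° lon, +20·0.0416667° lat → SW at lon -107.833°, lat 72.8333°.
Extended square 3, 7: +3·0.00833333° lon, +7·0.00416667° lat → SW at lon -107.808°, lat 72.8625°.
Cell spans 0.00833333° lon × 0.00416667° lat. NE corner is SW corner plus one full cell.
latitude 72.86667, longitude -107.80000.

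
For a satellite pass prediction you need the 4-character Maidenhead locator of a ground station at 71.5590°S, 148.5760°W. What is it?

Shift to the Maidenhead origin (180°W, 90°S): lon 31.42, lat 18.44.
Field (20°×10°, letters A–R): lon ⌊31.42/20⌋ = 1 → B; lat ⌊18.44/10⌋ = 1 → B.
Square (2°×1°, digits 0–9): lon ⌊11.42/2⌋ = 5; lat ⌊8.44/1⌋ = 8.

BB58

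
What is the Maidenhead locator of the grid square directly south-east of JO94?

KO03

Longitude square 9; +1 → 10, wraps to 0, carry into field.
Longitude field J = 9; +1 → 10 = K.
Latitude square 4; −1 → 3.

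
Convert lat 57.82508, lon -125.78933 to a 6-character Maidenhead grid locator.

CO77ct

Offset from 180°W / 90°S: lon 54.2107°, lat 147.8251°.
Field (20°×10°, letters A–R): lon ⌊54.2107/20⌋ = 2 → C; lat ⌊147.8251/10⌋ = 14 → O.
Square (2°×1°, digits 0–9): lon ⌊14.2107/2⌋ = 7; lat ⌊7.8251/1⌋ = 7.
Subsquare (5′×2.5′, letters a–x): lon ⌊0.2107/0.0833333⌋ = 2 → c; lat ⌊0.8251/0.0416667⌋ = 19 → t.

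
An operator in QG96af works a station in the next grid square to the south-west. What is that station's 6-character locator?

QG86xe

Longitude subsquare a = 0; −1 → -1, wraps to 23 = x, carry into square.
Longitude square 9; −1 → 8.
Latitude subsquare f = 5; −1 → 4 = e.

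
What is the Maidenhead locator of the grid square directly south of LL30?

LK39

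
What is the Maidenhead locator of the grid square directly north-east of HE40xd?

HE50ae

Longitude subsquare x = 23; +1 → 24, wraps to 0 = a, carry into square.
Longitude square 4; +1 → 5.
Latitude subsquare d = 3; +1 → 4 = e.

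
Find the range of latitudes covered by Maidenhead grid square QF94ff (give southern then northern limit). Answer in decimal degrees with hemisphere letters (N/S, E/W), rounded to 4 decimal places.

35.7917° S, 35.7500° S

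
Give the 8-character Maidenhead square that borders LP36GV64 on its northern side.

LP36gv65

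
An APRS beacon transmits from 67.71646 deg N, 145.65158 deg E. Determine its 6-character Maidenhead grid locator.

Offset from 180°W / 90°S: lon 325.6516°, lat 157.7165°.
Field: lon ⌊325.6516/20⌋ = 16 → Q; lat ⌊157.7165/10⌋ = 15 → P.
Square: lon ⌊5.6516/2⌋ = 2; lat ⌊7.7165/1⌋ = 7.
Subsquare: lon ⌊1.6516/0.0833333⌋ = 19 → t; lat ⌊0.7165/0.0416667⌋ = 17 → r.

QP27tr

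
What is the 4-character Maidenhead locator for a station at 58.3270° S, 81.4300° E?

ND01

Add 180° to longitude and 90° to latitude: 261.43, 31.67.
Field: lon ⌊261.43/20⌋ = 13 → N; lat ⌊31.67/10⌋ = 3 → D.
Square: lon ⌊1.43/2⌋ = 0; lat ⌊1.67/1⌋ = 1.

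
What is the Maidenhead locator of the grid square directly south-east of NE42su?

NE42tt

Longitude subsquare s = 18; +1 → 19 = t.
Latitude subsquare u = 20; −1 → 19 = t.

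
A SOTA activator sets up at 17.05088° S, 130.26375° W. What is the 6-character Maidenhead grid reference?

CH42uw

Shift to the Maidenhead origin (180°W, 90°S): lon 49.7363, lat 72.9491.
Field: lon ⌊49.7363/20⌋ = 2 → C; lat ⌊72.9491/10⌋ = 7 → H.
Square: lon ⌊9.7363/2⌋ = 4; lat ⌊2.9491/1⌋ = 2.
Subsquare: lon ⌊1.7363/0.0833333⌋ = 20 → u; lat ⌊0.9491/0.0416667⌋ = 22 → w.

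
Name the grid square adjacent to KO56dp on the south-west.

KO56co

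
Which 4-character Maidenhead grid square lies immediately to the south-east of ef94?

Longitude square 9; +1 → 10, wraps to 0, carry into field.
Longitude field E = 4; +1 → 5 = F.
Latitude square 4; −1 → 3.

FF03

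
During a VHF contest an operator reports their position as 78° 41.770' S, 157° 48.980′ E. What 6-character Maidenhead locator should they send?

QB81vh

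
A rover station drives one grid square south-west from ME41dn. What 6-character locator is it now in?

Longitude subsquare d = 3; −1 → 2 = c.
Latitude subsquare n = 13; −1 → 12 = m.

ME41cm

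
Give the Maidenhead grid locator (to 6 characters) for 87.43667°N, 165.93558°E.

Offset from 180°W / 90°S: lon 345.9356°, lat 177.4367°.
Field (20°×10°, letters A–R): 345.9356/20 → 17 → R, 177.4367/10 → 17 → R; chars RR.
Square (2°×1°, digits 0–9): 5.9356/2 → 2, 7.4367/1 → 7; chars 27.
Subsquare (5′×2.5′, letters a–x): 1.9356/0.0833333 → 23 → x, 0.4367/0.0416667 → 10 → k; chars xk.

RR27xk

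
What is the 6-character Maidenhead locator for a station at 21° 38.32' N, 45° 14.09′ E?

Shift to the Maidenhead origin (180°W, 90°S): lon 225.2348, lat 111.6387.
Field: lon ⌊225.2348/20⌋ = 11 → L; lat ⌊111.6387/10⌋ = 11 → L.
Square: lon ⌊5.2348/2⌋ = 2; lat ⌊1.6387/1⌋ = 1.
Subsquare: lon ⌊1.2348/0.0833333⌋ = 14 → o; lat ⌊0.6387/0.0416667⌋ = 15 → p.

LL21op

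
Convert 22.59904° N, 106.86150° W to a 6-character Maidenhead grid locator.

DL62no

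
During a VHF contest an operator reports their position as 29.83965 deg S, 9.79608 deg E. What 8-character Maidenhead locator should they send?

Shift to the Maidenhead origin (180°W, 90°S): lon 189.79608, lat 60.16035.
Field (20°×10°, letters A–R): lon ⌊189.79608/20⌋ = 9 → J; lat ⌊60.16035/10⌋ = 6 → G.
Square (2°×1°, digits 0–9): lon ⌊9.79608/2⌋ = 4; lat ⌊0.16035/1⌋ = 0.
Subsquare (5′×2.5′, letters a–x): lon ⌊1.79608/0.0833333⌋ = 21 → v; lat ⌊0.16035/0.0416667⌋ = 3 → d.
Extended square (30″×15″, digits 0–9): lon ⌊0.04608/0.00833333⌋ = 5; lat ⌊0.03535/0.00416667⌋ = 8.

JG40vd58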